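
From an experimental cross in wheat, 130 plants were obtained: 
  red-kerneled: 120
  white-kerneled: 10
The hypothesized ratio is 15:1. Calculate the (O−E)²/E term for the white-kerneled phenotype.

0.433

Expected counts for N = 130 under a 15:1 ratio (total parts = 16):
  red-kerneled: 130 × 15/16 = 121.875
  white-kerneled: 130 × 1/16 = 8.125
Contribution of white-kerneled: (10 − 8.125)² / 8.125 = 0.4327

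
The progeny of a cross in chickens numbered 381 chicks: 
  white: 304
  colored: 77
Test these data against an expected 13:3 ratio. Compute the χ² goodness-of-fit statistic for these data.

0.533

Total ratio parts = 16. Expected numbers out of 381:
  white: 381 × 13/16 = 309.5625
  colored: 381 × 3/16 = 71.4375
χ² = Σ (O − E)² / E
  white: (304 − 309.5625)² / 309.5625 = 0.1000
  colored: (77 − 71.4375)² / 71.4375 = 0.4331
χ² = 0.1000 + 0.4331 = 0.5331 ≈ 0.533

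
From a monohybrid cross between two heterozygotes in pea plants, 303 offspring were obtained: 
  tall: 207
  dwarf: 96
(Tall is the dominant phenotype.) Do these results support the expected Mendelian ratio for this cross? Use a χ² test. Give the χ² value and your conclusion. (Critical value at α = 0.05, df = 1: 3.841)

For a monohybrid cross between heterozygotes with complete dominance, the expected phenotypic ratio is 3:1.
Under the 3:1 hypothesis (Σ ratio = 4, N = 303):
  tall: 303 × 3/4 = 227.25
  dwarf: 303 × 1/4 = 75.75
χ² = Σ (O − E)² / E
  tall: (207 − 227.25)² / 227.25 = 1.8045
  dwarf: (96 − 75.75)² / 75.75 = 5.4134
χ² = 1.8045 + 5.4134 = 7.2179 ≈ 7.218
Degrees of freedom = 2 − 1 = 1; critical value at α = 0.05 is 3.841.
Since 7.218 > 3.841, we reject the null hypothesis — the data do not fit the 3:1 ratio.

7.218; not consistent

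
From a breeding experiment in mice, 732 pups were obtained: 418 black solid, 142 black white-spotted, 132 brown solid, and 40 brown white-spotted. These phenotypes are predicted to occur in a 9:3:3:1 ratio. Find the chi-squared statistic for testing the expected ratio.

1.183

Under the 9:3:3:1 hypothesis (Σ ratio = 16, N = 732):
  black solid: 732 × 9/16 = 411.75
  black white-spotted: 732 × 3/16 = 137.25
  brown solid: 732 × 3/16 = 137.25
  brown white-spotted: 732 × 1/16 = 45.75
χ² = Σ (O − E)² / E
  black solid: (418 − 411.75)² / 411.75 = 0.0949
  black white-spotted: (142 − 137.25)² / 137.25 = 0.1644
  brown solid: (132 − 137.25)² / 137.25 = 0.2008
  brown white-spotted: (40 − 45.75)² / 45.75 = 0.7227
χ² = 0.0949 + 0.1644 + 0.2008 + 0.7227 = 1.1828 ≈ 1.183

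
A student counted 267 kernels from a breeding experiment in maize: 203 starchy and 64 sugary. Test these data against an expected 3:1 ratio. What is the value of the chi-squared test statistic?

0.151

Expected counts for N = 267 under a 3:1 ratio (total parts = 4):
  starchy: 267 × 3/4 = 200.25
  sugary: 267 × 1/4 = 66.75
χ² = Σ (O − E)² / E
  starchy: (203 − 200.25)² / 200.25 = 0.0378
  sugary: (64 − 66.75)² / 66.75 = 0.1133
χ² = 0.0378 + 0.1133 = 0.1511 ≈ 0.151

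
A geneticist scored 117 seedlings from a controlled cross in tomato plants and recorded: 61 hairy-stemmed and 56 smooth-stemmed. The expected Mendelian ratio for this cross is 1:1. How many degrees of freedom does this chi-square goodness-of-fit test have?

1

A goodness-of-fit test with 2 phenotype classes has df = 2 − 1 = 1.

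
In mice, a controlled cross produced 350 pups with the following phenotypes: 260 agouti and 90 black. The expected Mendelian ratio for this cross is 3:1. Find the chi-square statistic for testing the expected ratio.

0.095

Total ratio parts = 4. Expected numbers out of 350:
  agouti: 350 × 3/4 = 262.5
  black: 350 × 1/4 = 87.5
χ² = Σ (O − E)² / E
  agouti: (260 − 262.5)² / 262.5 = 0.0238
  black: (90 − 87.5)² / 87.5 = 0.0714
χ² = 0.0238 + 0.0714 = 0.0952 ≈ 0.095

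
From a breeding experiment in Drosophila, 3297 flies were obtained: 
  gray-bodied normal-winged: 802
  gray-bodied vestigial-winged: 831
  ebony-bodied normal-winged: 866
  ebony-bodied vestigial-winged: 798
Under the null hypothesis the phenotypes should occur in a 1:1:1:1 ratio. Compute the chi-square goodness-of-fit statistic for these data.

Expected counts for N = 3297 under a 1:1:1:1 ratio (total parts = 4):
  gray-bodied normal-winged: 3297 × 1/4 = 824.25
  gray-bodied vestigial-winged: 3297 × 1/4 = 824.25
  ebony-bodied normal-winged: 3297 × 1/4 = 824.25
  ebony-bodied vestigial-winged: 3297 × 1/4 = 824.25
χ² = Σ (O − E)² / E
  gray-bodied normal-winged: (802 − 824.25)² / 824.25 = 0.6006
  gray-bodied vestigial-winged: (831 − 824.25)² / 824.25 = 0.0553
  ebony-bodied normal-winged: (866 − 824.25)² / 824.25 = 2.1147
  ebony-bodied vestigial-winged: (798 − 824.25)² / 824.25 = 0.8360
χ² = 0.6006 + 0.0553 + 2.1147 + 0.8360 = 3.6066 ≈ 3.607

3.607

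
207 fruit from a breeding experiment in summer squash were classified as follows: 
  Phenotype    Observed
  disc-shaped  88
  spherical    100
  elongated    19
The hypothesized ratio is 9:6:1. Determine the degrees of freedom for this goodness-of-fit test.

2

A goodness-of-fit test with 3 phenotype classes has df = 3 − 1 = 2.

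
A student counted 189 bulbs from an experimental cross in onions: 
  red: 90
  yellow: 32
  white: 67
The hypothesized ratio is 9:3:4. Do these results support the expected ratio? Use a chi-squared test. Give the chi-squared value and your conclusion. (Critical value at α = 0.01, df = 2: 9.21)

Under the 9:3:4 hypothesis (Σ ratio = 16, N = 189):
  red: 189 × 9/16 = 106.3125
  yellow: 189 × 3/16 = 35.4375
  white: 189 × 4/16 = 47.25
χ² = Σ (O − E)² / E
  red: (90 − 106.3125)² / 106.3125 = 2.5030
  yellow: (32 − 35.4375)² / 35.4375 = 0.3334
  white: (67 − 47.25)² / 47.25 = 8.2553
χ² = 2.5030 + 0.3334 + 8.2553 = 11.0917 ≈ 11.092
Degrees of freedom = 3 − 1 = 2; critical value at α = 0.01 is 9.21.
Since 11.092 > 9.21, we reject the null hypothesis — the data do not fit the 9:3:4 ratio.

11.092; not consistent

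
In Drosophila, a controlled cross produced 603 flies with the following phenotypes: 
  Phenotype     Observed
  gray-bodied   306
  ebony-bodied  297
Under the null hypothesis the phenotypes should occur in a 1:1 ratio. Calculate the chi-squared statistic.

0.134

Under the 1:1 hypothesis (Σ ratio = 2, N = 603):
  gray-bodied: 603 × 1/2 = 301.5
  ebony-bodied: 603 × 1/2 = 301.5
χ² = Σ (O − E)² / E
  gray-bodied: (306 − 301.5)² / 301.5 = 0.0672
  ebony-bodied: (297 − 301.5)² / 301.5 = 0.0672
χ² = 0.0672 + 0.0672 = 0.1344 ≈ 0.134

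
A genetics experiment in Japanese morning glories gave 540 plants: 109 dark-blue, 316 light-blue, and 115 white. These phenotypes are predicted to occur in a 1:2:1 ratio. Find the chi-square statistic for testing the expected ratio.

Under the 1:2:1 hypothesis (Σ ratio = 4, N = 540):
  dark-blue: 540 × 1/4 = 135
  light-blue: 540 × 2/4 = 270
  white: 540 × 1/4 = 135
χ² = Σ (O − E)² / E
  dark-blue: (109 − 135)² / 135 = 5.0074
  light-blue: (316 − 270)² / 270 = 7.8370
  white: (115 − 135)² / 135 = 2.9630
χ² = 5.0074 + 7.8370 + 2.9630 = 15.8074 ≈ 15.807

15.807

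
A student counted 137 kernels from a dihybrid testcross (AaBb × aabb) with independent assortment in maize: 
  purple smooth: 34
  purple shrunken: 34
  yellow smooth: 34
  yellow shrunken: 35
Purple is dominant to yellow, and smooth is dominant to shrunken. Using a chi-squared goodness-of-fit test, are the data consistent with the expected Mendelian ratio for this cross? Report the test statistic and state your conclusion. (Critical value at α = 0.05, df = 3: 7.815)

A dihybrid testcross with independent assortment gives a 1:1:1:1 ratio.
The 1:1:1:1 ratio has 4 parts, so with N = 137 the expected counts are:
  purple smooth: 137 × 1/4 = 34.25
  purple shrunken: 137 × 1/4 = 34.25
  yellow smooth: 137 × 1/4 = 34.25
  yellow shrunken: 137 × 1/4 = 34.25
χ² = Σ (O − E)² / E
  purple smooth: (34 − 34.25)² / 34.25 = 0.0018
  purple shrunken: (34 − 34.25)² / 34.25 = 0.0018
  yellow smooth: (34 − 34.25)² / 34.25 = 0.0018
  yellow shrunken: (35 − 34.25)² / 34.25 = 0.0164
χ² = 0.0018 + 0.0018 + 0.0018 + 0.0164 = 0.0218 ≈ 0.022
Degrees of freedom = 4 − 1 = 3; critical value at α = 0.05 is 7.815.
Since 0.022 < 7.815, we fail to reject the null hypothesis — the data are consistent with the 1:1:1:1 ratio.

0.022; consistent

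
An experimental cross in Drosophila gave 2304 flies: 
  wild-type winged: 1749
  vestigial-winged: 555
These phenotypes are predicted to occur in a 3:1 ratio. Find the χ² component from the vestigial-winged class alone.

Total ratio parts = 4. Expected numbers out of 2304:
  wild-type winged: 2304 × 3/4 = 1728
  vestigial-winged: 2304 × 1/4 = 576
Contribution of vestigial-winged: (555 − 576)² / 576 = 0.7656

0.766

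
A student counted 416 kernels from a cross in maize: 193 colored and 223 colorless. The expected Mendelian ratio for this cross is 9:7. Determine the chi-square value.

16.420

Expected counts for N = 416 under a 9:7 ratio (total parts = 16):
  colored: 416 × 9/16 = 234
  colorless: 416 × 7/16 = 182
χ² = Σ (O − E)² / E
  colored: (193 − 234)² / 234 = 7.1838
  colorless: (223 − 182)² / 182 = 9.2363
χ² = 7.1838 + 9.2363 = 16.4201 ≈ 16.420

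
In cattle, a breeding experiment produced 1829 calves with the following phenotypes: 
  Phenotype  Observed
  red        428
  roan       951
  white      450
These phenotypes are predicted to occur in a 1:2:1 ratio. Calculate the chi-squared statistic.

Expected counts for N = 1829 under a 1:2:1 ratio (total parts = 4):
  red: 1829 × 1/4 = 457.25
  roan: 1829 × 2/4 = 914.5
  white: 1829 × 1/4 = 457.25
χ² = Σ (O − E)² / E
  red: (428 − 457.25)² / 457.25 = 1.8711
  roan: (951 − 914.5)² / 914.5 = 1.4568
  white: (450 − 457.25)² / 457.25 = 0.1150
χ² = 1.8711 + 1.4568 + 0.1150 = 3.4429 ≈ 3.443

3.443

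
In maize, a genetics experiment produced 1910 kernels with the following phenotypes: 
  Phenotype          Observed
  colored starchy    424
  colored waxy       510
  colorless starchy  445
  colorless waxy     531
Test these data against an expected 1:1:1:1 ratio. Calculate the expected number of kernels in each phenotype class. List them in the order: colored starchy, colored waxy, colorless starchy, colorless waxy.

477.5, 477.5, 477.5, 477.5

Total ratio parts = 4. Expected numbers out of 1910:
  colored starchy: 1910 × 1/4 = 477.5
  colored waxy: 1910 × 1/4 = 477.5
  colorless starchy: 1910 × 1/4 = 477.5
  colorless waxy: 1910 × 1/4 = 477.5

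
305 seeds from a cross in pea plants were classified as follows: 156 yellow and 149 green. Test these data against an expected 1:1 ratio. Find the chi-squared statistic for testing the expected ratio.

The 1:1 ratio has 2 parts, so with N = 305 the expected counts are:
  yellow: 305 × 1/2 = 152.5
  green: 305 × 1/2 = 152.5
χ² = Σ (O − E)² / E
  yellow: (156 − 152.5)² / 152.5 = 0.0803
  green: (149 − 152.5)² / 152.5 = 0.0803
χ² = 0.0803 + 0.0803 = 0.1606 ≈ 0.161

0.161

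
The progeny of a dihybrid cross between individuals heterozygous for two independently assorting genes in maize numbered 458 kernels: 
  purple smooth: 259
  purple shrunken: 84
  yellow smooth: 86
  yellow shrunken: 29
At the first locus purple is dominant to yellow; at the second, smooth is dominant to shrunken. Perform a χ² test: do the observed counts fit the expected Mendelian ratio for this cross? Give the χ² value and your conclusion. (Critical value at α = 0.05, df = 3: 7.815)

A dihybrid F₂ with independent assortment and complete dominance at both loci gives a 9:3:3:1 phenotypic ratio.
Under the 9:3:3:1 hypothesis (Σ ratio = 16, N = 458):
  purple smooth: 458 × 9/16 = 257.625
  purple shrunken: 458 × 3/16 = 85.875
  yellow smooth: 458 × 3/16 = 85.875
  yellow shrunken: 458 × 1/16 = 28.625
χ² = Σ (O − E)² / E
  purple smooth: (259 − 257.625)² / 257.625 = 0.0073
  purple shrunken: (84 − 85.875)² / 85.875 = 0.0409
  yellow smooth: (86 − 85.875)² / 85.875 = 0.0002
  yellow shrunken: (29 − 28.625)² / 28.625 = 0.0049
χ² = 0.0073 + 0.0409 + 0.0002 + 0.0049 = 0.0533 ≈ 0.053
Degrees of freedom = 4 − 1 = 3; critical value at α = 0.05 is 7.815.
Since 0.053 < 7.815, we fail to reject the null hypothesis — the data are consistent with the 9:3:3:1 ratio.

0.053; consistent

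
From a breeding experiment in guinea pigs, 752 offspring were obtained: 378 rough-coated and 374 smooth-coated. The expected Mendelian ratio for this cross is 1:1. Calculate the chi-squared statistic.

0.021

Under the 1:1 hypothesis (Σ ratio = 2, N = 752):
  rough-coated: 752 × 1/2 = 376
  smooth-coated: 752 × 1/2 = 376
χ² = Σ (O − E)² / E
  rough-coated: (378 − 376)² / 376 = 0.0106
  smooth-coated: (374 − 376)² / 376 = 0.0106
χ² = 0.0106 + 0.0106 = 0.0212 ≈ 0.021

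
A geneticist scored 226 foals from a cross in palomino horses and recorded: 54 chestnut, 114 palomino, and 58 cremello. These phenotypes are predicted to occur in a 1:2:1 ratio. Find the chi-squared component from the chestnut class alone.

0.111

Total ratio parts = 4. Expected numbers out of 226:
  chestnut: 226 × 1/4 = 56.5
  palomino: 226 × 2/4 = 113
  cremello: 226 × 1/4 = 56.5
Contribution of chestnut: (54 − 56.5)² / 56.5 = 0.1106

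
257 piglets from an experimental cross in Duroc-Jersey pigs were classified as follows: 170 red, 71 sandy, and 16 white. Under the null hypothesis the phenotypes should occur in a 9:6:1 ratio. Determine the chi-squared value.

Under the 9:6:1 hypothesis (Σ ratio = 16, N = 257):
  red: 257 × 9/16 = 144.5625
  sandy: 257 × 6/16 = 96.375
  white: 257 × 1/16 = 16.0625
χ² = Σ (O − E)² / E
  red: (170 − 144.5625)² / 144.5625 = 4.4760
  sandy: (71 − 96.375)² / 96.375 = 6.6811
  white: (16 − 16.0625)² / 16.0625 = 0.0002
χ² = 4.4760 + 6.6811 + 0.0002 = 11.1573 ≈ 11.157

11.157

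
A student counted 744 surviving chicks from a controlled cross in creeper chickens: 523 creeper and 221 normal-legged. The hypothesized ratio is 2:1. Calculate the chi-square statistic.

4.409

Under the 2:1 hypothesis (Σ ratio = 3, N = 744):
  creeper: 744 × 2/3 = 496
  normal-legged: 744 × 1/3 = 248
χ² = Σ (O − E)² / E
  creeper: (523 − 496)² / 496 = 1.4698
  normal-legged: (221 − 248)² / 248 = 2.9395
χ² = 1.4698 + 2.9395 = 4.4093 ≈ 4.409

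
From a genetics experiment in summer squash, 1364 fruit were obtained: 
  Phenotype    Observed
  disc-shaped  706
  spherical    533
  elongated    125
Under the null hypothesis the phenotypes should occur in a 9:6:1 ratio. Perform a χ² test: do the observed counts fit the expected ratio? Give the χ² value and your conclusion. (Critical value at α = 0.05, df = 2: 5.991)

Under the 9:6:1 hypothesis (Σ ratio = 16, N = 1364):
  disc-shaped: 1364 × 9/16 = 767.25
  spherical: 1364 × 6/16 = 511.5
  elongated: 1364 × 1/16 = 85.25
χ² = Σ (O − E)² / E
  disc-shaped: (706 − 767.25)² / 767.25 = 4.8896
  spherical: (533 − 511.5)² / 511.5 = 0.9037
  elongated: (125 − 85.25)² / 85.25 = 18.5345
χ² = 4.8896 + 0.9037 + 18.5345 = 24.3278 ≈ 24.328
Degrees of freedom = 3 − 1 = 2; critical value at α = 0.05 is 5.991.
Since 24.328 > 5.991, we reject the null hypothesis — the data do not fit the 9:6:1 ratio.

24.328; not consistent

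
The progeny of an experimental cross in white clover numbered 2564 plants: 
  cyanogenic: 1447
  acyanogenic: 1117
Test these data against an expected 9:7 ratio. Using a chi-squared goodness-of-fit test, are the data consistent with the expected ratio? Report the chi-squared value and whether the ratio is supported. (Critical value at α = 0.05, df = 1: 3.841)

The 9:7 ratio has 16 parts, so with N = 2564 the expected counts are:
  cyanogenic: 2564 × 9/16 = 1442.25
  acyanogenic: 2564 × 7/16 = 1121.75
χ² = Σ (O − E)² / E
  cyanogenic: (1447 − 1442.25)² / 1442.25 = 0.0156
  acyanogenic: (1117 − 1121.75)² / 1121.75 = 0.0201
χ² = 0.0156 + 0.0201 = 0.0357 ≈ 0.036
Degrees of freedom = 2 − 1 = 1; critical value at α = 0.05 is 3.841.
Since 0.036 < 3.841, we fail to reject the null hypothesis — the data are consistent with the 9:7 ratio.

0.036; consistent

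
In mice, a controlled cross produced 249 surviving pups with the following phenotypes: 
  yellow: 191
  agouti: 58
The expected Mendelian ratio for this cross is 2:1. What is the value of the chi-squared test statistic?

11.295

The 2:1 ratio has 3 parts, so with N = 249 the expected counts are:
  yellow: 249 × 2/3 = 166
  agouti: 249 × 1/3 = 83
χ² = Σ (O − E)² / E
  yellow: (191 − 166)² / 166 = 3.7651
  agouti: (58 − 83)² / 83 = 7.5301
χ² = 3.7651 + 7.5301 = 11.2952 ≈ 11.295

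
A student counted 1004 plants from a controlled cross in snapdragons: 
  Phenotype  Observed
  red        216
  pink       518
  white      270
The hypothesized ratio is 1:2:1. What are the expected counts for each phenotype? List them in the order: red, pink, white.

Expected counts for N = 1004 under a 1:2:1 ratio (total parts = 4):
  red: 1004 × 1/4 = 251
  pink: 1004 × 2/4 = 502
  white: 1004 × 1/4 = 251

251, 502, 251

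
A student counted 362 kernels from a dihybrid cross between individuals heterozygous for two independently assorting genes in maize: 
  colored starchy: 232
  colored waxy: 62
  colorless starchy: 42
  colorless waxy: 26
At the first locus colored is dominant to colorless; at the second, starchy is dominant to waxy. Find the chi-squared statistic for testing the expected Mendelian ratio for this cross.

14.830

A dihybrid F₂ with independent assortment and complete dominance at both loci gives a 9:3:3:1 phenotypic ratio.
Under the 9:3:3:1 hypothesis (Σ ratio = 16, N = 362):
  colored starchy: 362 × 9/16 = 203.625
  colored waxy: 362 × 3/16 = 67.875
  colorless starchy: 362 × 3/16 = 67.875
  colorless waxy: 362 × 1/16 = 22.625
χ² = Σ (O − E)² / E
  colored starchy: (232 − 203.625)² / 203.625 = 3.9540
  colored waxy: (62 − 67.875)² / 67.875 = 0.5085
  colorless starchy: (42 − 67.875)² / 67.875 = 9.8640
  colorless waxy: (26 − 22.625)² / 22.625 = 0.5035
χ² = 3.9540 + 0.5085 + 9.8640 + 0.5035 = 14.830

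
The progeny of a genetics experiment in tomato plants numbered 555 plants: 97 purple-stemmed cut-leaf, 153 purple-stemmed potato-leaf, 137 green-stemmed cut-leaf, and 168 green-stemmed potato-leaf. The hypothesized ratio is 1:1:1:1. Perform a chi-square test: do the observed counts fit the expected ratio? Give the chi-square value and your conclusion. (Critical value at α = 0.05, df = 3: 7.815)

20.214; not consistent

Total ratio parts = 4. Expected numbers out of 555:
  purple-stemmed cut-leaf: 555 × 1/4 = 138.75
  purple-stemmed potato-leaf: 555 × 1/4 = 138.75
  green-stemmed cut-leaf: 555 × 1/4 = 138.75
  green-stemmed potato-leaf: 555 × 1/4 = 138.75
χ² = Σ (O − E)² / E
  purple-stemmed cut-leaf: (97 − 138.75)² / 138.75 = 12.5626
  purple-stemmed potato-leaf: (153 − 138.75)² / 138.75 = 1.4635
  green-stemmed cut-leaf: (137 − 138.75)² / 138.75 = 0.0221
  green-stemmed potato-leaf: (168 − 138.75)² / 138.75 = 6.1662
χ² = 12.5626 + 1.4635 + 0.0221 + 6.1662 = 20.2144 ≈ 20.214
Degrees of freedom = 4 − 1 = 3; critical value at α = 0.05 is 7.815.
Since 20.214 > 7.815, we reject the null hypothesis — the data do not fit the 1:1:1:1 ratio.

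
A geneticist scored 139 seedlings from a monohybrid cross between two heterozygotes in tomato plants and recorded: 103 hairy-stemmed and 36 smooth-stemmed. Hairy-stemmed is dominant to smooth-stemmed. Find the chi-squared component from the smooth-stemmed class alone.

For a monohybrid cross between heterozygotes with complete dominance, the expected phenotypic ratio is 3:1.
Under the 3:1 hypothesis (Σ ratio = 4, N = 139):
  hairy-stemmed: 139 × 3/4 = 104.25
  smooth-stemmed: 139 × 1/4 = 34.75
Contribution of smooth-stemmed: (36 − 34.75)² / 34.75 = 0.0450

0.045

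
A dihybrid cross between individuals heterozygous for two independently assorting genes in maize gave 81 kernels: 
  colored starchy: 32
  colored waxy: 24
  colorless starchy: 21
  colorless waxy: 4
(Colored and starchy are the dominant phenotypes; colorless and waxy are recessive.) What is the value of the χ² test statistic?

11.598

A dihybrid F₂ with independent assortment and complete dominance at both loci gives a 9:3:3:1 phenotypic ratio.
Total ratio parts = 16. Expected numbers out of 81:
  colored starchy: 81 × 9/16 = 45.5625
  colored waxy: 81 × 3/16 = 15.1875
  colorless starchy: 81 × 3/16 = 15.1875
  colorless waxy: 81 × 1/16 = 5.0625
χ² = Σ (O − E)² / E
  colored starchy: (32 − 45.5625)² / 45.5625 = 4.0371
  colored waxy: (24 − 15.1875)² / 15.1875 = 5.1134
  colorless starchy: (21 − 15.1875)² / 15.1875 = 2.2245
  colorless waxy: (4 − 5.0625)² / 5.0625 = 0.2230
χ² = 4.0371 + 5.1134 + 2.2245 + 0.2230 = 11.598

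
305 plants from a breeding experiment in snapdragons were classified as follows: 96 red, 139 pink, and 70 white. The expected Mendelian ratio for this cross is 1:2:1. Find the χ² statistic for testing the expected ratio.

6.823

Total ratio parts = 4. Expected numbers out of 305:
  red: 305 × 1/4 = 76.25
  pink: 305 × 2/4 = 152.5
  white: 305 × 1/4 = 76.25
χ² = Σ (O − E)² / E
  red: (96 − 76.25)² / 76.25 = 5.1156
  pink: (139 − 152.5)² / 152.5 = 1.1951
  white: (70 − 76.25)² / 76.25 = 0.5123
χ² = 5.1156 + 1.1951 + 0.5123 = 6.823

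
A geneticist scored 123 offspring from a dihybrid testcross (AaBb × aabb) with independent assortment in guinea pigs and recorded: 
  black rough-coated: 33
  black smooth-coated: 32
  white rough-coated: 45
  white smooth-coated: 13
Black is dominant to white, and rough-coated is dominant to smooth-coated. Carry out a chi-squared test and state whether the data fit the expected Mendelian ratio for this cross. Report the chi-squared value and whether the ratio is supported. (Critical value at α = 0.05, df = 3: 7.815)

17.065; not consistent

A dihybrid testcross with independent assortment gives a 1:1:1:1 ratio.
Expected counts for N = 123 under a 1:1:1:1 ratio (total parts = 4):
  black rough-coated: 123 × 1/4 = 30.75
  black smooth-coated: 123 × 1/4 = 30.75
  white rough-coated: 123 × 1/4 = 30.75
  white smooth-coated: 123 × 1/4 = 30.75
χ² = Σ (O − E)² / E
  black rough-coated: (33 − 30.75)² / 30.75 = 0.1646
  black smooth-coated: (32 − 30.75)² / 30.75 = 0.0508
  white rough-coated: (45 − 30.75)² / 30.75 = 6.6037
  white smooth-coated: (13 − 30.75)² / 30.75 = 10.2459
χ² = 0.1646 + 0.0508 + 6.6037 + 10.2459 = 17.065
Degrees of freedom = 4 − 1 = 3; critical value at α = 0.05 is 7.815.
Since 17.065 > 7.815, we reject the null hypothesis — the data do not fit the 1:1:1:1 ratio.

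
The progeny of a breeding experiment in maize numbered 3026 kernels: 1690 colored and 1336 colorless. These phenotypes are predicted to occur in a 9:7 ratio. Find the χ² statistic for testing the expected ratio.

0.197

Expected counts for N = 3026 under a 9:7 ratio (total parts = 16):
  colored: 3026 × 9/16 = 1702.125
  colorless: 3026 × 7/16 = 1323.875
χ² = Σ (O − E)² / E
  colored: (1690 − 1702.125)² / 1702.125 = 0.0864
  colorless: (1336 − 1323.875)² / 1323.875 = 0.1110
χ² = 0.0864 + 0.1110 = 0.1974 ≈ 0.197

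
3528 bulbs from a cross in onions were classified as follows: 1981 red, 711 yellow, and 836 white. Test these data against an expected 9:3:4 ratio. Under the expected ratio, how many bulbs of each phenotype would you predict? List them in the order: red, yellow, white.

1984.5, 661.5, 882

Total ratio parts = 16. Expected numbers out of 3528:
  red: 3528 × 9/16 = 1984.5
  yellow: 3528 × 3/16 = 661.5
  white: 3528 × 4/16 = 882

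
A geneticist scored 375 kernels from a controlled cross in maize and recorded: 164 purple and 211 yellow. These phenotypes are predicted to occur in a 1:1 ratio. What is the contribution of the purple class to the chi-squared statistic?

2.945

The 1:1 ratio has 2 parts, so with N = 375 the expected counts are:
  purple: 375 × 1/2 = 187.5
  yellow: 375 × 1/2 = 187.5
Contribution of purple: (164 − 187.5)² / 187.5 = 2.9453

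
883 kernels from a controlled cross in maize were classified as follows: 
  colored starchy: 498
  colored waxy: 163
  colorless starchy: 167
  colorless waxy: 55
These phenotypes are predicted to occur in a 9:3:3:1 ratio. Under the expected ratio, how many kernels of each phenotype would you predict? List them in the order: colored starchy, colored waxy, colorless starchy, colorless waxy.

496.6875, 165.5625, 165.5625, 55.1875

Expected counts for N = 883 under a 9:3:3:1 ratio (total parts = 16):
  colored starchy: 883 × 9/16 = 496.6875
  colored waxy: 883 × 3/16 = 165.5625
  colorless starchy: 883 × 3/16 = 165.5625
  colorless waxy: 883 × 1/16 = 55.1875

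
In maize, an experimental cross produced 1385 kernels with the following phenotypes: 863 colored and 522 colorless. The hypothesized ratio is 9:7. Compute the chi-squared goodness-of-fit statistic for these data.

Under the 9:7 hypothesis (Σ ratio = 16, N = 1385):
  colored: 1385 × 9/16 = 779.0625
  colorless: 1385 × 7/16 = 605.9375
χ² = Σ (O − E)² / E
  colored: (863 − 779.0625)² / 779.0625 = 9.0436
  colorless: (522 − 605.9375)² / 605.9375 = 11.6274
χ² = 9.0436 + 11.6274 = 20.671

20.671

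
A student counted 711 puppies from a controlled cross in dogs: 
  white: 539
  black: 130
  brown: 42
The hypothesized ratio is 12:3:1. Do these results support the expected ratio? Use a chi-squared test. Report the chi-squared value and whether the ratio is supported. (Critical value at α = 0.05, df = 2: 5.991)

0.278; consistent

Under the 12:3:1 hypothesis (Σ ratio = 16, N = 711):
  white: 711 × 12/16 = 533.25
  black: 711 × 3/16 = 133.3125
  brown: 711 × 1/16 = 44.4375
χ² = Σ (O − E)² / E
  white: (539 − 533.25)² / 533.25 = 0.0620
  black: (130 − 133.3125)² / 133.3125 = 0.0823
  brown: (42 − 44.4375)² / 44.4375 = 0.1337
χ² = 0.0620 + 0.0823 + 0.1337 = 0.278
Degrees of freedom = 3 − 1 = 2; critical value at α = 0.05 is 5.991.
Since 0.278 < 5.991, we fail to reject the null hypothesis — the data are consistent with the 12:3:1 ratio.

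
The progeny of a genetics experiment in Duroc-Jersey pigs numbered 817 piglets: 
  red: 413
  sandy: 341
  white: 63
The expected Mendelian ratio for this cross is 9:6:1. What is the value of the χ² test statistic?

11.422

The 9:6:1 ratio has 16 parts, so with N = 817 the expected counts are:
  red: 817 × 9/16 = 459.5625
  sandy: 817 × 6/16 = 306.375
  white: 817 × 1/16 = 51.0625
χ² = Σ (O − E)² / E
  red: (413 − 459.5625)² / 459.5625 = 4.7177
  sandy: (341 − 306.375)² / 306.375 = 3.9131
  white: (63 − 51.0625)² / 51.0625 = 2.7908
χ² = 4.7177 + 3.9131 + 2.7908 = 11.4216 ≈ 11.422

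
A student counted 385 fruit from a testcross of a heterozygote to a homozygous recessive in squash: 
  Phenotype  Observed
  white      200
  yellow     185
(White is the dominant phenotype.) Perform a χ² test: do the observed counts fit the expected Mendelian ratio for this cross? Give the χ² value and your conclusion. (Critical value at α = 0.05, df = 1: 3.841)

0.584; consistent

A testcross of a heterozygote (Aa × aa) gives a 1:1 phenotypic ratio.
Under the 1:1 hypothesis (Σ ratio = 2, N = 385):
  white: 385 × 1/2 = 192.5
  yellow: 385 × 1/2 = 192.5
χ² = Σ (O − E)² / E
  white: (200 − 192.5)² / 192.5 = 0.2922
  yellow: (185 − 192.5)² / 192.5 = 0.2922
χ² = 0.2922 + 0.2922 = 0.5844 ≈ 0.584
Degrees of freedom = 2 − 1 = 1; critical value at α = 0.05 is 3.841.
Since 0.584 < 3.841, we fail to reject the null hypothesis — the data are consistent with the 1:1 ratio.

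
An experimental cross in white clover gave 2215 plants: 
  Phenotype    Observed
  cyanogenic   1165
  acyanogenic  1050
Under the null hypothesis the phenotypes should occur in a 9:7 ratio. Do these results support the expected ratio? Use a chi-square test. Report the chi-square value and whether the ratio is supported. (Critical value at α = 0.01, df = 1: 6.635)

Total ratio parts = 16. Expected numbers out of 2215:
  cyanogenic: 2215 × 9/16 = 1245.9375
  acyanogenic: 2215 × 7/16 = 969.0625
χ² = Σ (O − E)² / E
  cyanogenic: (1165 − 1245.9375)² / 1245.9375 = 5.2578
  acyanogenic: (1050 − 969.0625)² / 969.0625 = 6.7600
χ² = 5.2578 + 6.7600 = 12.0178 ≈ 12.018
Degrees of freedom = 2 − 1 = 1; critical value at α = 0.01 is 6.635.
Since 12.018 > 6.635, we reject the null hypothesis — the data do not fit the 9:7 ratio.

12.018; not consistent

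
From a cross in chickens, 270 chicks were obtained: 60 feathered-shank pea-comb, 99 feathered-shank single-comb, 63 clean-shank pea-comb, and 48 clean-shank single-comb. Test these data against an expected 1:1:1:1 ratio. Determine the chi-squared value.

Under the 1:1:1:1 hypothesis (Σ ratio = 4, N = 270):
  feathered-shank pea-comb: 270 × 1/4 = 67.5
  feathered-shank single-comb: 270 × 1/4 = 67.5
  clean-shank pea-comb: 270 × 1/4 = 67.5
  clean-shank single-comb: 270 × 1/4 = 67.5
χ² = Σ (O − E)² / E
  feathered-shank pea-comb: (60 − 67.5)² / 67.5 = 0.8333
  feathered-shank single-comb: (99 − 67.5)² / 67.5 = 14.7000
  clean-shank pea-comb: (63 − 67.5)² / 67.5 = 0.3000
  clean-shank single-comb: (48 − 67.5)² / 67.5 = 5.6333
χ² = 0.8333 + 14.7000 + 0.3000 + 5.6333 = 21.4666 ≈ 21.467

21.467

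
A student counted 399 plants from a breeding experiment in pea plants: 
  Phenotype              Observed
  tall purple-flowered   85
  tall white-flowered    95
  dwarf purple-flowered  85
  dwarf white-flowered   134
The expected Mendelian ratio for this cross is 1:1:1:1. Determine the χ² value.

Under the 1:1:1:1 hypothesis (Σ ratio = 4, N = 399):
  tall purple-flowered: 399 × 1/4 = 99.75
  tall white-flowered: 399 × 1/4 = 99.75
  dwarf purple-flowered: 399 × 1/4 = 99.75
  dwarf white-flowered: 399 × 1/4 = 99.75
χ² = Σ (O − E)² / E
  tall purple-flowered: (85 − 99.75)² / 99.75 = 2.1811
  tall white-flowered: (95 − 99.75)² / 99.75 = 0.2262
  dwarf purple-flowered: (85 − 99.75)² / 99.75 = 2.1811
  dwarf white-flowered: (134 − 99.75)² / 99.75 = 11.7600
χ² = 2.1811 + 0.2262 + 2.1811 + 11.7600 = 16.3484 ≈ 16.348

16.348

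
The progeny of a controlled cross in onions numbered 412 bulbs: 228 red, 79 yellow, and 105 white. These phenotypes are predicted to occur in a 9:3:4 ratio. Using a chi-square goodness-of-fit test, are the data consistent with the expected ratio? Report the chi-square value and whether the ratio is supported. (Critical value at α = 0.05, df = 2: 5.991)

0.139; consistent

Expected counts for N = 412 under a 9:3:4 ratio (total parts = 16):
  red: 412 × 9/16 = 231.75
  yellow: 412 × 3/16 = 77.25
  white: 412 × 4/16 = 103
χ² = Σ (O − E)² / E
  red: (228 − 231.75)² / 231.75 = 0.0607
  yellow: (79 − 77.25)² / 77.25 = 0.0396
  white: (105 − 103)² / 103 = 0.0388
χ² = 0.0607 + 0.0396 + 0.0388 = 0.1391 ≈ 0.139
Degrees of freedom = 3 − 1 = 2; critical value at α = 0.05 is 5.991.
Since 0.139 < 5.991, we fail to reject the null hypothesis — the data are consistent with the 9:3:4 ratio.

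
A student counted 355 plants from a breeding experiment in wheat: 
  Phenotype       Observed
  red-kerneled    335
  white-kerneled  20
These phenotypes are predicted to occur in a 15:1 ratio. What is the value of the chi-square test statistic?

0.230

The 15:1 ratio has 16 parts, so with N = 355 the expected counts are:
  red-kerneled: 355 × 15/16 = 332.8125
  white-kerneled: 355 × 1/16 = 22.1875
χ² = Σ (O − E)² / E
  red-kerneled: (335 − 332.8125)² / 332.8125 = 0.0144
  white-kerneled: (20 − 22.1875)² / 22.1875 = 0.2157
χ² = 0.0144 + 0.2157 = 0.2301 ≈ 0.230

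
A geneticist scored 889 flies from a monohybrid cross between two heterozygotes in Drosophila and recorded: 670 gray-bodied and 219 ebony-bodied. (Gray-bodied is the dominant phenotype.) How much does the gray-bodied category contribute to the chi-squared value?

0.016

For a monohybrid cross between heterozygotes with complete dominance, the expected phenotypic ratio is 3:1.
Expected counts for N = 889 under a 3:1 ratio (total parts = 4):
  gray-bodied: 889 × 3/4 = 666.75
  ebony-bodied: 889 × 1/4 = 222.25
Contribution of gray-bodied: (670 − 666.75)² / 666.75 = 0.0158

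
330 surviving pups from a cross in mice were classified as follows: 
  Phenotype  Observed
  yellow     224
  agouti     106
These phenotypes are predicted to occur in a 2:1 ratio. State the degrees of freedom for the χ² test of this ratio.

1

A goodness-of-fit test with 2 phenotype classes has df = 2 − 1 = 1.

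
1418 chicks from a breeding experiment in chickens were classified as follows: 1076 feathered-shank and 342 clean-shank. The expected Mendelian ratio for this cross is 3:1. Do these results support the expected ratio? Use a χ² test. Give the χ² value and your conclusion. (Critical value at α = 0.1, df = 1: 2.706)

Expected counts for N = 1418 under a 3:1 ratio (total parts = 4):
  feathered-shank: 1418 × 3/4 = 1063.5
  clean-shank: 1418 × 1/4 = 354.5
χ² = Σ (O − E)² / E
  feathered-shank: (1076 − 1063.5)² / 1063.5 = 0.1469
  clean-shank: (342 − 354.5)² / 354.5 = 0.4408
χ² = 0.1469 + 0.4408 = 0.5877 ≈ 0.588
Degrees of freedom = 2 − 1 = 1; critical value at α = 0.1 is 2.706.
Since 0.588 < 2.706, we fail to reject the null hypothesis — the data are consistent with the 3:1 ratio.

0.588; consistent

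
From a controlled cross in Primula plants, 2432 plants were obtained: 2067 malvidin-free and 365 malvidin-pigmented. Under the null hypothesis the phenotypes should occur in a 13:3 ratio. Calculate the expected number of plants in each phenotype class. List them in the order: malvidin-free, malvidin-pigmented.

1976, 456

The 13:3 ratio has 16 parts, so with N = 2432 the expected counts are:
  malvidin-free: 2432 × 13/16 = 1976
  malvidin-pigmented: 2432 × 3/16 = 456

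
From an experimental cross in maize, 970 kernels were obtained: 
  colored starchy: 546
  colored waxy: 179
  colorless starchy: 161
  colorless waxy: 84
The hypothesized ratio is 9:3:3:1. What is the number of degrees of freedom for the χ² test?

3

A goodness-of-fit test with 4 phenotype classes has df = 4 − 1 = 3.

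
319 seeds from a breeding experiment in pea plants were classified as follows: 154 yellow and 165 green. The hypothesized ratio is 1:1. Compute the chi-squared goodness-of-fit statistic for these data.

0.379

The 1:1 ratio has 2 parts, so with N = 319 the expected counts are:
  yellow: 319 × 1/2 = 159.5
  green: 319 × 1/2 = 159.5
χ² = Σ (O − E)² / E
  yellow: (154 − 159.5)² / 159.5 = 0.1897
  green: (165 − 159.5)² / 159.5 = 0.1897
χ² = 0.1897 + 0.1897 = 0.3794 ≈ 0.379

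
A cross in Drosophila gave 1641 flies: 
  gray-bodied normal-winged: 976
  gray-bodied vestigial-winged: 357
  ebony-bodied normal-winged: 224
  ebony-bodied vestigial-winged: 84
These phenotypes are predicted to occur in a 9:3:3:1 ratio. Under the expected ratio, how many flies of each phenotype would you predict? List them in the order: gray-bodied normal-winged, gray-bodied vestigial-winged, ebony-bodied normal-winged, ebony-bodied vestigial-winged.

923.0625, 307.6875, 307.6875, 102.5625

Total ratio parts = 16. Expected numbers out of 1641:
  gray-bodied normal-winged: 1641 × 9/16 = 923.0625
  gray-bodied vestigial-winged: 1641 × 3/16 = 307.6875
  ebony-bodied normal-winged: 1641 × 3/16 = 307.6875
  ebony-bodied vestigial-winged: 1641 × 1/16 = 102.5625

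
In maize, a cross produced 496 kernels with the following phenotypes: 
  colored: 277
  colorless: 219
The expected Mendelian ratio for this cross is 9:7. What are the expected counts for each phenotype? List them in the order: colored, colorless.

279, 217

The 9:7 ratio has 16 parts, so with N = 496 the expected counts are:
  colored: 496 × 9/16 = 279
  colorless: 496 × 7/16 = 217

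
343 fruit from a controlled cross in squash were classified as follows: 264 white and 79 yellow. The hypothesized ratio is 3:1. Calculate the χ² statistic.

The 3:1 ratio has 4 parts, so with N = 343 the expected counts are:
  white: 343 × 3/4 = 257.25
  yellow: 343 × 1/4 = 85.75
χ² = Σ (O − E)² / E
  white: (264 − 257.25)² / 257.25 = 0.1771
  yellow: (79 − 85.75)² / 85.75 = 0.5313
χ² = 0.1771 + 0.5313 = 0.7084 ≈ 0.708

0.708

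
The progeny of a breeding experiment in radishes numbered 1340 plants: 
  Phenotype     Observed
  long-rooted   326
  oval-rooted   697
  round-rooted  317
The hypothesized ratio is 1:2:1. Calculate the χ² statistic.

2.297

Expected counts for N = 1340 under a 1:2:1 ratio (total parts = 4):
  long-rooted: 1340 × 1/4 = 335
  oval-rooted: 1340 × 2/4 = 670
  round-rooted: 1340 × 1/4 = 335
χ² = Σ (O − E)² / E
  long-rooted: (326 − 335)² / 335 = 0.2418
  oval-rooted: (697 − 670)² / 670 = 1.0881
  round-rooted: (317 − 335)² / 335 = 0.9672
χ² = 0.2418 + 1.0881 + 0.9672 = 2.2971 ≈ 2.297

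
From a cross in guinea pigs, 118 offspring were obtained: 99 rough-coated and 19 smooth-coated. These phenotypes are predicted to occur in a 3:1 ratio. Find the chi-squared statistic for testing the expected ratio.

4.983

Total ratio parts = 4. Expected numbers out of 118:
  rough-coated: 118 × 3/4 = 88.5
  smooth-coated: 118 × 1/4 = 29.5
χ² = Σ (O − E)² / E
  rough-coated: (99 − 88.5)² / 88.5 = 1.2458
  smooth-coated: (19 − 29.5)² / 29.5 = 3.7373
χ² = 1.2458 + 3.7373 = 4.9831 ≈ 4.983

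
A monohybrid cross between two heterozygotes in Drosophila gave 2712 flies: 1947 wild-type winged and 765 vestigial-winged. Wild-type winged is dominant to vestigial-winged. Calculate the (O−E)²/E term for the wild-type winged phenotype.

For a monohybrid cross between heterozygotes with complete dominance, the expected phenotypic ratio is 3:1.
Under the 3:1 hypothesis (Σ ratio = 4, N = 2712):
  wild-type winged: 2712 × 3/4 = 2034
  vestigial-winged: 2712 × 1/4 = 678
Contribution of wild-type winged: (1947 − 2034)² / 2034 = 3.7212

3.721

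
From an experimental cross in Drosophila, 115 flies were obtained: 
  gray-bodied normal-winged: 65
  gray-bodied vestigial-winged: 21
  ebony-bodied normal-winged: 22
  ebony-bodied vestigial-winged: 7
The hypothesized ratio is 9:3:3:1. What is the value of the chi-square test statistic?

The 9:3:3:1 ratio has 16 parts, so with N = 115 the expected counts are:
  gray-bodied normal-winged: 115 × 9/16 = 64.6875
  gray-bodied vestigial-winged: 115 × 3/16 = 21.5625
  ebony-bodied normal-winged: 115 × 3/16 = 21.5625
  ebony-bodied vestigial-winged: 115 × 1/16 = 7.1875
χ² = Σ (O − E)² / E
  gray-bodied normal-winged: (65 − 64.6875)² / 64.6875 = 0.0015
  gray-bodied vestigial-winged: (21 − 21.5625)² / 21.5625 = 0.0147
  ebony-bodied normal-winged: (22 − 21.5625)² / 21.5625 = 0.0089
  ebony-bodied vestigial-winged: (7 − 7.1875)² / 7.1875 = 0.0049
χ² = 0.0015 + 0.0147 + 0.0089 + 0.0049 = 0.030

0.030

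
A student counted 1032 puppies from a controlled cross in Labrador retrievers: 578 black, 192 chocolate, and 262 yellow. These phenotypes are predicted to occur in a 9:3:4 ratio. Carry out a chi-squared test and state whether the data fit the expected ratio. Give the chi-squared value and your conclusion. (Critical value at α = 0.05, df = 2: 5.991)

Total ratio parts = 16. Expected numbers out of 1032:
  black: 1032 × 9/16 = 580.5
  chocolate: 1032 × 3/16 = 193.5
  yellow: 1032 × 4/16 = 258
χ² = Σ (O − E)² / E
  black: (578 − 580.5)² / 580.5 = 0.0108
  chocolate: (192 − 193.5)² / 193.5 = 0.0116
  yellow: (262 − 258)² / 258 = 0.0620
χ² = 0.0108 + 0.0116 + 0.0620 = 0.0844 ≈ 0.084
Degrees of freedom = 3 − 1 = 2; critical value at α = 0.05 is 5.991.
Since 0.084 < 5.991, we fail to reject the null hypothesis — the data are consistent with the 9:3:4 ratio.

0.084; consistent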